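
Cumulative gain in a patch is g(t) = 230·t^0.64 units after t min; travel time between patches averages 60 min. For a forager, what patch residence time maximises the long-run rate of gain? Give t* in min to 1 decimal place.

106.7 min

Optimal t* satisfies g'(t*) = g(t*)/(T + t*).
g'(t) = 0.64·230·t^-0.36. Setting 0.64·230·t^-0.36 = 230·t^0.64/(60+t) gives 0.64(60+t) = t, so 0.36·t = 0.64×60.
t* = 0.64×60/0.36 = 106.7 min.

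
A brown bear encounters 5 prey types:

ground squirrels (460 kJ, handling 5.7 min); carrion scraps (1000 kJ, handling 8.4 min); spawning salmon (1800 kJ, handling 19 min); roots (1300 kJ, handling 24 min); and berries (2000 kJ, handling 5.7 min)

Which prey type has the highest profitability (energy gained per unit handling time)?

In descending order of E/h:
berries: 2000/5.7 = 351 kJ/min
carrion scraps: 1000/8.4 = 119 kJ/min
spawning salmon: 1800/19 = 94.7 kJ/min
ground squirrels: 460/5.7 = 80.7 kJ/min
roots: 1300/24 = 54.2 kJ/min

berries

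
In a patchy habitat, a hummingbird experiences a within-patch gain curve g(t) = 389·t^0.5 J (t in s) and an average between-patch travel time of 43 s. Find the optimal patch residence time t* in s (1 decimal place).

43.0 s

By the marginal value theorem, leave when the instantaneous gain rate g'(t) equals the habitat-wide average g(t)/(T + t).
g'(t) = 0.5·389·t^-0.5. Setting 0.5·389·t^-0.5 = 389·t^0.5/(43+t) gives 0.5(43+t) = t, so 0.50·t = 0.5×43.
t* = 0.5×43/0.50 = 43 s.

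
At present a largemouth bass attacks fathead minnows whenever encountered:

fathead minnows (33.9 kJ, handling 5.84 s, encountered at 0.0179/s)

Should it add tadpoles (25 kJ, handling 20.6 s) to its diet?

Yes

On fathead minnows alone, R = ΣλE/(1+Σλh) = 0.6068/1.105 = 0.5494 kJ/s.
Profitability of tadpoles: 25/20.6 = 1.214 kJ/s.
Since 1.214 > R, including tadpoles increases the long-run rate.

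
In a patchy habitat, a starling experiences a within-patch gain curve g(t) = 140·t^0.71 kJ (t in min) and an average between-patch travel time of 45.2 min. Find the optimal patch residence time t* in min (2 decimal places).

110.66 min

By the marginal value theorem, leave when the instantaneous gain rate g'(t) equals the habitat-wide average g(t)/(T + t).
g'(t) = 0.71·140·t^-0.29. Setting 0.71·140·t^-0.29 = 140·t^0.71/(45.2+t) gives 0.71(45.2+t) = t, so 0.29·t = 0.71×45.2.
t* = 0.71×45.2/0.29 = 110.7 min.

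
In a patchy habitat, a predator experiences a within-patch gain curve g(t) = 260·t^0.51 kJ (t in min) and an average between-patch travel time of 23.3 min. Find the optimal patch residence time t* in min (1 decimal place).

Maximise g(t)/(T+t): set derivative to zero → g'(t)(T+t) = g(t).
g'(t) = 0.51·260·t^-0.49. Setting 0.51·260·t^-0.49 = 260·t^0.51/(23.3+t) gives 0.51(23.3+t) = t, so 0.49·t = 0.51×23.3.
t* = 0.51×23.3/0.49 = 24.25 min.

24.3 min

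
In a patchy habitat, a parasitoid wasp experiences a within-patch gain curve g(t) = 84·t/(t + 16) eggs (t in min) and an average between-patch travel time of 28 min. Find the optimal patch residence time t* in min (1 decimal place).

21.2 min

By the marginal value theorem, leave when the instantaneous gain rate g'(t) equals the habitat-wide average g(t)/(T + t).
g'(t) = 84·16/(t + 16)². Setting 84·16/(t+16)² = 84t/[(t+16)(28+t)] gives 16(28+t) = t(t+16), so t² = 16×28 = 448.
t* = √448 = 21.17 min.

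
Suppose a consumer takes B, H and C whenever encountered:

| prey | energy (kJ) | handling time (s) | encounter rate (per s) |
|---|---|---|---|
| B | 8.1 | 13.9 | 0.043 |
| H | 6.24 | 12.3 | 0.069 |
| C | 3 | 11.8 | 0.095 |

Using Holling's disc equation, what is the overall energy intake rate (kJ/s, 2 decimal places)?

Energy encountered per unit search time: 0.043×8.1 + 0.069×6.24 + 0.095×3 = 1.064 kJ/s.
Handling time per unit search time: 0.043×13.9 + 0.069×12.3 + 0.095×11.8 = 2.567.
Rate = 1.064/(1 + 2.567) = 0.2982 kJ/s.

0.30 kJ/s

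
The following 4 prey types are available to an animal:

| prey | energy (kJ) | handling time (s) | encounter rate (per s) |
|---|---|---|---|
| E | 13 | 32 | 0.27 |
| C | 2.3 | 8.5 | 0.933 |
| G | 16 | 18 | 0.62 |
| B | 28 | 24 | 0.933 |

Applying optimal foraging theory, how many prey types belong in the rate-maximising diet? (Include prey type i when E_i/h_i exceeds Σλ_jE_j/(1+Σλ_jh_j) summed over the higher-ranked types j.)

E/h in descending order: B 1.17, G 0.889, E 0.406, C 0.271 kJ/s. The optimal diet is the largest prefix of this list for which every included type satisfies E_i/h_i > R on the types above it.
Rate on top 1: 1.117. G: 0.889 < 1.117 → exclude; stop.
Optimal diet: B — 1 of 4 types.

1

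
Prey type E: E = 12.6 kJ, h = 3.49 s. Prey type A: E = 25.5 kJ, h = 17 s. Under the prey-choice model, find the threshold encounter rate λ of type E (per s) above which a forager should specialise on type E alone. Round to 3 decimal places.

0.204 per s

The zero-one rule: include type A iff E₂/h₂ > λE₁/(1+λh₁). Equality gives the switch point.
λE₁h₂ = E₂ + λE₂h₁ ⇒ λ = E₂/(E₁h₂ − E₂h₁) = 25.5/(214.2 − 89) = 0.2037 per s.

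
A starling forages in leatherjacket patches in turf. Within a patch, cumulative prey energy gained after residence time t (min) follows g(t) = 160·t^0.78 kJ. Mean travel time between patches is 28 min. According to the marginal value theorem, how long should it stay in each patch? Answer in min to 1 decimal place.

Maximise g(t)/(T+t): set derivative to zero → g'(t)(T+t) = g(t).
g'(t) = 0.78·160·t^-0.22. Setting 0.78·160·t^-0.22 = 160·t^0.78/(28+t) gives 0.78(28+t) = t, so 0.22·t = 0.78×28.
t* = 0.78×28/0.22 = 99.27 min.

99.3 min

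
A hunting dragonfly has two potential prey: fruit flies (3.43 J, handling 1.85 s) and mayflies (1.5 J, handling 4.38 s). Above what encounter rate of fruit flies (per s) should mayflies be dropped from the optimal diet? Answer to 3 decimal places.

0.122 per s

Drop mayflies once their profitability E₂/h₂ falls below the rate achievable on fruit flies alone: E₂/h₂ = λE₁/(1 + λh₁).
Solve for λ: λE₁h₂ = E₂(1 + λh₁) → λ(E₁h₂ − E₂h₁) = E₂ → λ = E₂/(E₁h₂ − E₂h₁).
λ = 1.5/(3.43×4.38 − 1.5×1.85) = 1.5/12.25 = 0.1225 per s.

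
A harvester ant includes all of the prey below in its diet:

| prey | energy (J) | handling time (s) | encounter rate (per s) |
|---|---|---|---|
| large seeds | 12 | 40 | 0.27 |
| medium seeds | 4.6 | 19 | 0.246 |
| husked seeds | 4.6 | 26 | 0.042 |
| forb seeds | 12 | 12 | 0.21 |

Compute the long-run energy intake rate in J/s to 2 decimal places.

R = (0.27×12 + 0.246×4.6 + 0.042×4.6 + 0.21×12) / (1 + 0.27×40 + 0.246×19 + 0.042×26 + 0.21×12) = 7.085/20.09 = 0.3527 J/s.

0.35 J/s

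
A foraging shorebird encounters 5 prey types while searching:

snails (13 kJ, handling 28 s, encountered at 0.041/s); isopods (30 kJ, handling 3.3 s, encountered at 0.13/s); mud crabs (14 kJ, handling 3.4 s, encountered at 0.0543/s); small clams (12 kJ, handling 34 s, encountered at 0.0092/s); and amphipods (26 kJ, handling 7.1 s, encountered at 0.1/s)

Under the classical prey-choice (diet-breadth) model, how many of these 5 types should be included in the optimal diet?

3

E/h in descending order: isopods 9.09, mud crabs 4.12, amphipods 3.66, snails 0.464, small clams 0.353 kJ/s. The optimal diet is the largest prefix of this list for which every included type satisfies E_i/h_i > R on the types above it.
Rate on top 1: 2.729. mud crabs: 4.12 > 2.729 → include.
Rate on top 2: 2.888. amphipods: 3.66 > 2.888 → include.
Rate on top 3: 3.125. snails: 0.464 < 3.125 → exclude; stop.
Optimal diet: isopods, mud crabs, amphipods — 3 of 5 types.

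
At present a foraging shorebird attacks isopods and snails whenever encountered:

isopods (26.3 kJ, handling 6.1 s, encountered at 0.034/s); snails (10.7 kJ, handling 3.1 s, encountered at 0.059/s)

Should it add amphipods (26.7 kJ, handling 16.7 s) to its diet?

Current rate: (0.034×26.3 + 0.059×10.7)/(1 + 0.034×6.1 + 0.059×3.1) = 1.097 kJ/s.
Profitability of amphipods: 26.7/16.7 = 1.599 kJ/s.
1.599 > 1.097, so adding amphipods raises the average — include it.

Yes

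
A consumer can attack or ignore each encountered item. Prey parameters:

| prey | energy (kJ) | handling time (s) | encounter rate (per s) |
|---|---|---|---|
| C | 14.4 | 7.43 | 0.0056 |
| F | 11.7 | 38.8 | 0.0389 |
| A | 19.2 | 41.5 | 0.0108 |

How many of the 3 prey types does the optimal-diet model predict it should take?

3

E/h in descending order: C 1.94, A 0.463, F 0.302 kJ/s. The optimal diet is the largest prefix of this list for which every included type satisfies E_i/h_i > R on the types above it.
Rate on top 1: 0.07742. A: 0.463 > 0.07742 → include.
Rate on top 2: 0.1933. F: 0.302 > 0.1933 → include.
Optimal diet: C, A, F — 3 of 3 types.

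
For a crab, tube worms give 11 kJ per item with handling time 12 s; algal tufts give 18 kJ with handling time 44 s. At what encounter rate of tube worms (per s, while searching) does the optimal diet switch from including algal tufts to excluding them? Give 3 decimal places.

0.067 per s

The zero-one rule: include algal tufts iff E₂/h₂ > λE₁/(1+λh₁). Equality gives the switch point.
λE₁h₂ = E₂ + λE₂h₁ ⇒ λ = E₂/(E₁h₂ − E₂h₁) = 18/(484 − 216) = 0.06716 per s.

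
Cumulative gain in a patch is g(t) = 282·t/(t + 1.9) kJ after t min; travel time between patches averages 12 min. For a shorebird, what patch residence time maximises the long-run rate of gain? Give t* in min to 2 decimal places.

4.77 min

Optimal t* satisfies g'(t*) = g(t*)/(T + t*).
g'(t) = 282·1.9/(t + 1.9)². Setting 282·1.9/(t+1.9)² = 282t/[(t+1.9)(12+t)] gives 1.9(12+t) = t(t+1.9), so t² = 1.9×12 = 22.8.
t* = √22.8 = 4.775 min.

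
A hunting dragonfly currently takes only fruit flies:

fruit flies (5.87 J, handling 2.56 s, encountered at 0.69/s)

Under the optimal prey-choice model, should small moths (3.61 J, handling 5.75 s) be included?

No

On fruit flies alone, R = ΣλE/(1+Σλh) = 4.05/2.766 = 1.464 J/s.
small moths: E/h = 3.61/5.75 = 0.6278 J/s.
0.6278 < 1.464, so adding small moths would lower the average — exclude it.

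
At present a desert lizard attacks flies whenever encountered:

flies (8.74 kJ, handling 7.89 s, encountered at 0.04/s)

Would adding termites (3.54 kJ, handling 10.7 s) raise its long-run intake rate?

Yes

On flies alone, R = ΣλE/(1+Σλh) = 0.3496/1.316 = 0.2657 kJ/s.
Profitability of termites: 3.54/10.7 = 0.3308 kJ/s.
Since 0.3308 > R, including termites increases the long-run rate.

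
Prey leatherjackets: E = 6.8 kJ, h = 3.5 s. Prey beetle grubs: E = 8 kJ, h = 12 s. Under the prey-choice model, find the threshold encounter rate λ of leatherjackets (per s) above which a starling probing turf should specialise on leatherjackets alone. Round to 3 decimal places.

0.149 per s

Drop beetle grubs once their profitability E₂/h₂ falls below the rate achievable on leatherjackets alone: E₂/h₂ = λE₁/(1 + λh₁).
Solve for λ: λE₁h₂ = E₂(1 + λh₁) → λ(E₁h₂ − E₂h₁) = E₂ → λ = E₂/(E₁h₂ − E₂h₁).
λ = 8/(6.8×12 − 8×3.5) = 8/53.6 = 0.1493 per s.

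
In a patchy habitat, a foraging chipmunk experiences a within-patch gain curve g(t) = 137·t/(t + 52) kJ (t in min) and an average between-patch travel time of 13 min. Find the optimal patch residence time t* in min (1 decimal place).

26.0 min

By the marginal value theorem, leave when the instantaneous gain rate g'(t) equals the habitat-wide average g(t)/(T + t).
g'(t) = 137·52/(t + 52)². Setting 137·52/(t+52)² = 137t/[(t+52)(13+t)] gives 52(13+t) = t(t+52), so t² = 52×13 = 676.
t* = √676 = 26 min.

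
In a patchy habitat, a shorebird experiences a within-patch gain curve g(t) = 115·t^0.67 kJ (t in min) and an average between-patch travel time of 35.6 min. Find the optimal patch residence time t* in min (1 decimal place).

72.3 min

Optimal t* satisfies g'(t*) = g(t*)/(T + t*).
g'(t) = 0.67·115·t^-0.33. Setting 0.67·115·t^-0.33 = 115·t^0.67/(35.6+t) gives 0.67(35.6+t) = t, so 0.33·t = 0.67×35.6.
t* = 0.67×35.6/0.33 = 72.28 min.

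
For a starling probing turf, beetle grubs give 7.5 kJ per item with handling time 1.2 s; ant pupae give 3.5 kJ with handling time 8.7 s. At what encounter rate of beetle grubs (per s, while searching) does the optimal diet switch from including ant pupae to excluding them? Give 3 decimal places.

At the threshold, the rate on beetle grubs alone equals the profitability of ant pupae: λ·7.5/(1 + λ·1.2) = 3.5/8.7 = 0.4023.
Rearranging, λ(7.5 − 0.4023×1.2) = 0.4023, so λ = 0.4023/7.017 = 0.05733 per s.

0.057 per s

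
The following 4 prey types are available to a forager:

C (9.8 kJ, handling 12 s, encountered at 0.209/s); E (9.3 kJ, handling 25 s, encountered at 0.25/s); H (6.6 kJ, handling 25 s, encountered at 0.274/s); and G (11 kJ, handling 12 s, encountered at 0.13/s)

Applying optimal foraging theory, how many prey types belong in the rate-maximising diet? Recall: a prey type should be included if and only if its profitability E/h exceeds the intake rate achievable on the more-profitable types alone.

Profitabilities (E/h, kJ/s): G 0.917, C 0.817, E 0.372, H 0.264. Add prey in this order while the next type's profitability exceeds the intake rate on those already taken.
Rate on top 1: 0.5586. C: 0.817 > 0.5586 → include.
Rate on top 2: 0.6863. E: 0.372 < 0.6863 → exclude; stop.
Optimal diet: G, C — 2 of 4 types.

2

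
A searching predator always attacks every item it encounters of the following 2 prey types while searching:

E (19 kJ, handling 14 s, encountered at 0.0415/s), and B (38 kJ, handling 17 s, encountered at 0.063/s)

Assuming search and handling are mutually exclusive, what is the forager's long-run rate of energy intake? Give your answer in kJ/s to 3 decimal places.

Energy encountered per unit search time: 0.0415×19 + 0.063×38 = 3.183 kJ/s.
Handling time per unit search time: 0.0415×14 + 0.063×17 = 1.652.
Rate = 3.183/(1 + 1.652) = 1.2 kJ/s.

1.200 kJ/s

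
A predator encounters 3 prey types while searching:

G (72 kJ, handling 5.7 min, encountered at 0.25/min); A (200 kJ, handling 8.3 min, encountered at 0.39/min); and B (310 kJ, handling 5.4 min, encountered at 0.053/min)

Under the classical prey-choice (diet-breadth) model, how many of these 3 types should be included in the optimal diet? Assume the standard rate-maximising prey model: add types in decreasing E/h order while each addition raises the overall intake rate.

Rank by E/h (kJ/min): B 57.4, A 24.1, G 12.6. Include each in turn until the next type's E/h falls below the running intake rate.
Rate on top 1: 12.77. A: 24.1 > 12.77 → include.
Rate on top 2: 20.88. G: 12.6 < 20.88 → exclude; stop.
Optimal diet: B, A — 2 of 3 types.

2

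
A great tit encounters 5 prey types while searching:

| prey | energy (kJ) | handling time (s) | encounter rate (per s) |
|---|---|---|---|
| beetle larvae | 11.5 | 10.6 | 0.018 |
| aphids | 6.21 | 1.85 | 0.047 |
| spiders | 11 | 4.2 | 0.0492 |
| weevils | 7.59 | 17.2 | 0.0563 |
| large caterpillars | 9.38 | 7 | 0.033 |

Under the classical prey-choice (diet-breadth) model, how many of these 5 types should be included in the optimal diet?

E/h in descending order: aphids 3.36, spiders 2.62, large caterpillars 1.34, beetle larvae 1.08, weevils 0.441 kJ/s. The optimal diet is the largest prefix of this list for which every included type satisfies E_i/h_i > R on the types above it.
Rate on top 1: 0.2685. spiders: 2.62 > 0.2685 → include.
Rate on top 2: 0.644. large caterpillars: 1.34 > 0.644 → include.
Rate on top 3: 0.7495. beetle larvae: 1.08 > 0.7495 → include.
Rate on top 4: 0.7868. weevils: 0.441 < 0.7868 → exclude; stop.
Optimal diet: aphids, spiders, large caterpillars, beetle larvae — 4 of 5 types.

4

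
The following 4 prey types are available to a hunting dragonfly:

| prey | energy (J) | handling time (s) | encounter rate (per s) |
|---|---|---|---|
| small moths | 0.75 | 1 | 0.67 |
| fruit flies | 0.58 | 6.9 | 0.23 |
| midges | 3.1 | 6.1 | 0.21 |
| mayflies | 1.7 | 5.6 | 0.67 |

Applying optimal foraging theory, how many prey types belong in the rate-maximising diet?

Profitabilities (E/h, J/s): small moths 0.75, midges 0.508, mayflies 0.304, fruit flies 0.0841. Add prey in this order while the next type's profitability exceeds the intake rate on those already taken.
Rate on top 1: 0.3009. midges: 0.508 > 0.3009 → include.
Rate on top 2: 0.3909. mayflies: 0.304 < 0.3909 → exclude; stop.
Optimal diet: small moths, midges — 2 of 4 types.

2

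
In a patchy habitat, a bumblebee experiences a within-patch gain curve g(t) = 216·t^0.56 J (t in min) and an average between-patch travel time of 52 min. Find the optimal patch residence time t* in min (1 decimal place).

66.2 min

By the marginal value theorem, leave when the instantaneous gain rate g'(t) equals the habitat-wide average g(t)/(T + t).
g'(t) = 0.56·216·t^-0.44. Setting 0.56·216·t^-0.44 = 216·t^0.56/(52+t) gives 0.56(52+t) = t, so 0.44·t = 0.56×52.
t* = 0.56×52/0.44 = 66.18 min.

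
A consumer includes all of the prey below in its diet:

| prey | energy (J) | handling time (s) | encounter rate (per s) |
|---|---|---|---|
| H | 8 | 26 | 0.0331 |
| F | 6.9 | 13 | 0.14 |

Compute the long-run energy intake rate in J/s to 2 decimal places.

0.33 J/s

R = Σλ_iE_i / (1 + Σλ_ih_i)
Numerator: 0.0331×8 + 0.14×6.9 = 1.231
Denominator: 1 + 0.0331×26 + 0.14×13 = 3.681
R = 1.231/3.681 = 0.3344 J/s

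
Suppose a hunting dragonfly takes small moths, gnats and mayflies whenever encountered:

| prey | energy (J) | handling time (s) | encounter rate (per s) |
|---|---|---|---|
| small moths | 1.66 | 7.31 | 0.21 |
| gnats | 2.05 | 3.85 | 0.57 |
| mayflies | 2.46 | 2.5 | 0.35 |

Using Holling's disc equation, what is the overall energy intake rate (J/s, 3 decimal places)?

Energy encountered per unit search time: 0.21×1.66 + 0.57×2.05 + 0.35×2.46 = 2.378 J/s.
Handling time per unit search time: 0.21×7.31 + 0.57×3.85 + 0.35×2.5 = 4.605.
Rate = 2.378/(1 + 4.605) = 0.4243 J/s.

0.424 J/s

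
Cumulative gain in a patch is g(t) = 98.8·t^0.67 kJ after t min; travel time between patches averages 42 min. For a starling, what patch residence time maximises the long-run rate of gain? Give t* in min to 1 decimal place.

Optimal t* satisfies g'(t*) = g(t*)/(T + t*).
g'(t) = 0.67·98.8·t^-0.33. Setting 0.67·98.8·t^-0.33 = 98.8·t^0.67/(42+t) gives 0.67(42+t) = t, so 0.33·t = 0.67×42.
t* = 0.67×42/0.33 = 85.27 min.

85.3 min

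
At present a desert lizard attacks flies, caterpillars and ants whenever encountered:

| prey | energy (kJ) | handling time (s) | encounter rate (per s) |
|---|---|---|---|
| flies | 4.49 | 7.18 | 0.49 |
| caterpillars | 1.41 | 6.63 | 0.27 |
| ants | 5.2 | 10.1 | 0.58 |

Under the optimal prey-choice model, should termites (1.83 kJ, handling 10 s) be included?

Intake rate on the current diet: R = (0.49×4.49 + 0.27×1.41 + 0.58×5.2) / (1 + 0.49×7.18 + 0.27×6.63 + 0.58×10.1) = 5.597/12.17 = 0.46 kJ/s.
termites: E/h = 1.83/10 = 0.183 kJ/s.
Since 0.183 < R, time spent handling termites is better spent searching.

No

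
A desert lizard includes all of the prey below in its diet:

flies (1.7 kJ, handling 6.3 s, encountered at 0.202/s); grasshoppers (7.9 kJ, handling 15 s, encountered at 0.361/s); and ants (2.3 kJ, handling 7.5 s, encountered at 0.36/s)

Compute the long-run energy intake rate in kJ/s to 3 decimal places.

R = Σλ_iE_i / (1 + Σλ_ih_i)
Numerator: 0.202×1.7 + 0.361×7.9 + 0.36×2.3 = 4.023
Denominator: 1 + 0.202×6.3 + 0.361×15 + 0.36×7.5 = 10.39
R = 4.023/10.39 = 0.3873 kJ/s

0.387 kJ/s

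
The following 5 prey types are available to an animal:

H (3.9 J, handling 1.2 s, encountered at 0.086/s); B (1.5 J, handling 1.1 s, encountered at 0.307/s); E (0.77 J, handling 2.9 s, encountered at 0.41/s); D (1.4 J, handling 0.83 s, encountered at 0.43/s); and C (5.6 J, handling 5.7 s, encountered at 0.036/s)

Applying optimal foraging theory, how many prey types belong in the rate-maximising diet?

Profitabilities (E/h, J/s): H 3.25, D 1.69, B 1.36, C 0.982, E 0.266. Add prey in this order while the next type's profitability exceeds the intake rate on those already taken.
Rate on top 1: 0.304. D: 1.69 > 0.304 → include.
Rate on top 2: 0.642. B: 1.36 > 0.642 → include.
Rate on top 3: 0.7776. C: 0.982 > 0.7776 → include.
Rate on top 4: 0.7986. E: 0.266 < 0.7986 → exclude; stop.
Optimal diet: H, D, B, C — 4 of 5 types.

4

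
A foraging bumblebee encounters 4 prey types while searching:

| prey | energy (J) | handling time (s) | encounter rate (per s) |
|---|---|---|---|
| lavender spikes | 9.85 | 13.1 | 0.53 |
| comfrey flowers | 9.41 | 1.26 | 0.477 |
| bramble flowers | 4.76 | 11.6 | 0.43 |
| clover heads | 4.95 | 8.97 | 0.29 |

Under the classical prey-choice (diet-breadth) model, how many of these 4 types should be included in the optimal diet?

1

Rank by E/h (J/s): comfrey flowers 7.47, lavender spikes 0.752, clover heads 0.552, bramble flowers 0.41. Include each in turn until the next type's E/h falls below the running intake rate.
Rate on top 1: 2.804. lavender spikes: 0.752 < 2.804 → exclude; stop.
Optimal diet: comfrey flowers — 1 of 4 types.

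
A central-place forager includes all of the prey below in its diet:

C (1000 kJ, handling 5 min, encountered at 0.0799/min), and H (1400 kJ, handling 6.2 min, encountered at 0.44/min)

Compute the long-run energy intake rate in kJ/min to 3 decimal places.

168.601 kJ/min

Energy encountered per unit search time: 0.0799×1000 + 0.44×1400 = 695.9 kJ/min.
Handling time per unit search time: 0.0799×5 + 0.44×6.2 = 3.128.
Rate = 695.9/(1 + 3.128) = 168.6 kJ/min.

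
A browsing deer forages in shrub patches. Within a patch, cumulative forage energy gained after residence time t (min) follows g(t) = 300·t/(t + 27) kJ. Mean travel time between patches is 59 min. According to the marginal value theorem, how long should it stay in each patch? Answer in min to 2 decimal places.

39.91 min

Maximise g(t)/(T+t): set derivative to zero → g'(t)(T+t) = g(t).
g'(t) = 300·27/(t + 27)². Setting 300·27/(t+27)² = 300t/[(t+27)(59+t)] gives 27(59+t) = t(t+27), so t² = 27×59 = 1593.
t* = √1593 = 39.91 min.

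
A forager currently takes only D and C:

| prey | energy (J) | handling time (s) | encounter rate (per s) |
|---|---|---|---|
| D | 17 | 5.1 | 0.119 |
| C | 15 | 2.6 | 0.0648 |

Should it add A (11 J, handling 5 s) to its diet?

Intake rate on the current diet: R = (0.119×17 + 0.0648×15) / (1 + 0.119×5.1 + 0.0648×2.6) = 2.995/1.775 = 1.687 J/s.
A: E/h = 11/5 = 2.2 J/s.
Since 2.2 > R, including A increases the long-run rate.

Yes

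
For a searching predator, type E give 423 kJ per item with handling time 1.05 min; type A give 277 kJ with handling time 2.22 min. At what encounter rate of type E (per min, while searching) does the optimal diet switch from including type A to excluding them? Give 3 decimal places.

0.427 per min

At the threshold, the rate on type E alone equals the profitability of type A: λ·423/(1 + λ·1.05) = 277/2.22 = 124.8.
Rearranging, λ(423 − 124.8×1.05) = 124.8, so λ = 124.8/292 = 0.4273 per min.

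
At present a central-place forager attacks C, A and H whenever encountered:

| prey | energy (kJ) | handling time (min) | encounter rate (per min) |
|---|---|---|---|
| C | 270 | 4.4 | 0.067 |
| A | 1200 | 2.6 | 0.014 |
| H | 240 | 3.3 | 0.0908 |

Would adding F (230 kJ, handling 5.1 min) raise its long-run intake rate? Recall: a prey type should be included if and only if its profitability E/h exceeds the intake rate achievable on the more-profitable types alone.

On C, A and H alone, R = ΣλE/(1+Σλh) = 56.68/1.631 = 34.76 kJ/min.
Profitability of F: 230/5.1 = 45.1 kJ/min.
45.1 > 34.76, so adding F raises the average — include it.

Yes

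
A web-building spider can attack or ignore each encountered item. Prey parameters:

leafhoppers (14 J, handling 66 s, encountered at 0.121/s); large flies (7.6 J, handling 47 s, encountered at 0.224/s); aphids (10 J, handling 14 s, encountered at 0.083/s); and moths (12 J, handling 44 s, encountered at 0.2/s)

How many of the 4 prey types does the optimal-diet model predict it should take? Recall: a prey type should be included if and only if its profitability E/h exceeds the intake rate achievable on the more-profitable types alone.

1

Rank by E/h (J/s): aphids 0.714, moths 0.273, leafhoppers 0.212, large flies 0.162. Include each in turn until the next type's E/h falls below the running intake rate.
Rate on top 1: 0.3839. moths: 0.273 < 0.3839 → exclude; stop.
Optimal diet: aphids — 1 of 4 types.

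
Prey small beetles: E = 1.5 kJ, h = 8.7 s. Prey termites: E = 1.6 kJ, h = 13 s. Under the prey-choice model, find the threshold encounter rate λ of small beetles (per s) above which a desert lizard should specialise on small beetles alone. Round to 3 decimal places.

At the threshold, the rate on small beetles alone equals the profitability of termites: λ·1.5/(1 + λ·8.7) = 1.6/13 = 0.1231.
Rearranging, λ(1.5 − 0.1231×8.7) = 0.1231, so λ = 0.1231/0.4292 = 0.2867 per s.

0.287 per s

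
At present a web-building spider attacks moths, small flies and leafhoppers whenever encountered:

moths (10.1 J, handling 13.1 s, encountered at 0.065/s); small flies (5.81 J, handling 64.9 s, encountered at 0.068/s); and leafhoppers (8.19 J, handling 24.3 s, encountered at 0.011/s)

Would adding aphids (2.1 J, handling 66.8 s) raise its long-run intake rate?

Intake rate on the current diet: R = (0.065×10.1 + 0.068×5.81 + 0.011×8.19) / (1 + 0.065×13.1 + 0.068×64.9 + 0.011×24.3) = 1.142/6.532 = 0.1748 J/s.
aphids: E/h = 2.1/66.8 = 0.03144 J/s.
0.03144 < 0.1748, so adding aphids would lower the average — exclude it.

No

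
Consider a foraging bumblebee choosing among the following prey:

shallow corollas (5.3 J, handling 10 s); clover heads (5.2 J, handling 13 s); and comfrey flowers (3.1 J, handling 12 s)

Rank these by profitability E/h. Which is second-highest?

In descending order of E/h:
shallow corollas: 5.3/10 = 0.53 J/s
clover heads: 5.2/13 = 0.4 J/s
comfrey flowers: 3.1/12 = 0.258 J/s

clover heads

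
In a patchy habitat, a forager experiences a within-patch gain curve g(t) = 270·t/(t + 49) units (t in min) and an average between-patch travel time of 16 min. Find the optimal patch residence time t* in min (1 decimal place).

28.0 min

By the marginal value theorem, leave when the instantaneous gain rate g'(t) equals the habitat-wide average g(t)/(T + t).
g'(t) = 270·49/(t + 49)². Setting 270·49/(t+49)² = 270t/[(t+49)(16+t)] gives 49(16+t) = t(t+49), so t² = 49×16 = 784.
t* = √784 = 28 min.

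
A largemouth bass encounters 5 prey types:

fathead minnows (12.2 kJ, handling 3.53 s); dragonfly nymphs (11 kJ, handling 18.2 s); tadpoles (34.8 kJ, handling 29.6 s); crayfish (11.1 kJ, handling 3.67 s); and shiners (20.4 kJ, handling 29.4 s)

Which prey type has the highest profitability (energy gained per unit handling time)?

fathead minnows

Profitability E/h (kJ/s): fathead minnows = 12.2/3.53 = 3.46, dragonfly nymphs = 11/18.2 = 0.604, tadpoles = 34.8/29.6 = 1.18, crayfish = 11.1/3.67 = 3.02, shiners = 20.4/29.4 = 0.694.
Ranked: fathead minnows > crayfish > tadpoles > shiners > dragonfly nymphs.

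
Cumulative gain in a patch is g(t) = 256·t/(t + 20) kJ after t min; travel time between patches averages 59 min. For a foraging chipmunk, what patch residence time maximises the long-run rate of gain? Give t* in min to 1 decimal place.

By the marginal value theorem, leave when the instantaneous gain rate g'(t) equals the habitat-wide average g(t)/(T + t).
g'(t) = 256·20/(t + 20)². Setting 256·20/(t+20)² = 256t/[(t+20)(59+t)] gives 20(59+t) = t(t+20), so t² = 20×59 = 1180.
t* = √1180 = 34.35 min.

34.4 min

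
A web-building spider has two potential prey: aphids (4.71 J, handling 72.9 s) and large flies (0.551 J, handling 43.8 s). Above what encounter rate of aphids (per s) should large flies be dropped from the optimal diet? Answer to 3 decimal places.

The zero-one rule: include large flies iff E₂/h₂ > λE₁/(1+λh₁). Equality gives the switch point.
λE₁h₂ = E₂ + λE₂h₁ ⇒ λ = E₂/(E₁h₂ − E₂h₁) = 0.551/(206.3 − 40.17) = 0.003317 per s.

0.003 per s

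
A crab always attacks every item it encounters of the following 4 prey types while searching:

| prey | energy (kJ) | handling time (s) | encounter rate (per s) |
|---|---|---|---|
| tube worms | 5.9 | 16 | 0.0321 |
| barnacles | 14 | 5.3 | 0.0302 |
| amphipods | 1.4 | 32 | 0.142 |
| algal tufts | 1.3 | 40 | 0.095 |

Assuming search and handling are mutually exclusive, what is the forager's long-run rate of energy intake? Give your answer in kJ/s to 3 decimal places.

R = (0.0321×5.9 + 0.0302×14 + 0.142×1.4 + 0.095×1.3) / (1 + 0.0321×16 + 0.0302×5.3 + 0.142×32 + 0.095×40) = 0.9345/10.02 = 0.09328 kJ/s.

0.093 kJ/s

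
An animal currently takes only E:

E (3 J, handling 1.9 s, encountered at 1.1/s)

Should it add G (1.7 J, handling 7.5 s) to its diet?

No

Intake rate on the current diet: R = (1.1×3) / (1 + 1.1×1.9) = 3.3/3.09 = 1.068 J/s.
Profitability of G: 1.7/7.5 = 0.2267 J/s.
Since 0.2267 < R, time spent handling G is better spent searching.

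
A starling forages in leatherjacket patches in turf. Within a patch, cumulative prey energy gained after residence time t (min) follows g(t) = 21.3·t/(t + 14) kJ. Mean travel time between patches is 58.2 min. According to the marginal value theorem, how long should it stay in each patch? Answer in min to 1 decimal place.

28.5 min

By the marginal value theorem, leave when the instantaneous gain rate g'(t) equals the habitat-wide average g(t)/(T + t).
g'(t) = 21.3·14/(t + 14)². Setting 21.3·14/(t+14)² = 21.3t/[(t+14)(58.2+t)] gives 14(58.2+t) = t(t+14), so t² = 14×58.2 = 814.8.
t* = √814.8 = 28.54 min.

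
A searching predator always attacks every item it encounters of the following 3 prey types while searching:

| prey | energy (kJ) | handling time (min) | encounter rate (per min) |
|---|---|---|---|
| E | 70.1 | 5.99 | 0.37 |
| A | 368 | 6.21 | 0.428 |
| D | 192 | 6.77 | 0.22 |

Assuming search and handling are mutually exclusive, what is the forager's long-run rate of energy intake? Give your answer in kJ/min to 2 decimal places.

R = Σλ_iE_i / (1 + Σλ_ih_i)
Numerator: 0.37×70.1 + 0.428×368 + 0.22×192 = 225.7
Denominator: 1 + 0.37×5.99 + 0.428×6.21 + 0.22×6.77 = 7.364
R = 225.7/7.364 = 30.65 kJ/min

30.65 kJ/min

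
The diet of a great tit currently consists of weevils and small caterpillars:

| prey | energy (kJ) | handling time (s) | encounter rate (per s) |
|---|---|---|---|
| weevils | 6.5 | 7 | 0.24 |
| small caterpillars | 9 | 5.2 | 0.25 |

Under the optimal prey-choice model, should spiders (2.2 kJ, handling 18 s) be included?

No

On weevils and small caterpillars alone, R = ΣλE/(1+Σλh) = 3.81/3.98 = 0.9573 kJ/s.
Profitability of spiders: 2.2/18 = 0.1222 kJ/s.
0.1222 < 0.9573, so adding spiders would lower the average — exclude it.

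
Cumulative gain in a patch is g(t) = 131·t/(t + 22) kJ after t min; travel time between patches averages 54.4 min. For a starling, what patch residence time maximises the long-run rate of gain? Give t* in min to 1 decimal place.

34.6 min

By the marginal value theorem, leave when the instantaneous gain rate g'(t) equals the habitat-wide average g(t)/(T + t).
g'(t) = 131·22/(t + 22)². Setting 131·22/(t+22)² = 131t/[(t+22)(54.4+t)] gives 22(54.4+t) = t(t+22), so t² = 22×54.4 = 1197.
t* = √1197 = 34.59 min.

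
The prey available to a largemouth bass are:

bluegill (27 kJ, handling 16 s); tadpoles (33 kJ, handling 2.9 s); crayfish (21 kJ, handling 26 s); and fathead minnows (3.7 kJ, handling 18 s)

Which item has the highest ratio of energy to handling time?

tadpoles

In descending order of E/h:
tadpoles: 33/2.9 = 11.4 kJ/s
bluegill: 27/16 = 1.69 kJ/s
crayfish: 21/26 = 0.808 kJ/s
fathead minnows: 3.7/18 = 0.206 kJ/s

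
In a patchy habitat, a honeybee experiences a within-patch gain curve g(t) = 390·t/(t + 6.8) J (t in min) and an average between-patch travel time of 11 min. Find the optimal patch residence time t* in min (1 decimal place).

8.6 min

By the marginal value theorem, leave when the instantaneous gain rate g'(t) equals the habitat-wide average g(t)/(T + t).
g'(t) = 390·6.8/(t + 6.8)². Setting 390·6.8/(t+6.8)² = 390t/[(t+6.8)(11+t)] gives 6.8(11+t) = t(t+6.8), so t² = 6.8×11 = 74.8.
t* = √74.8 = 8.649 min.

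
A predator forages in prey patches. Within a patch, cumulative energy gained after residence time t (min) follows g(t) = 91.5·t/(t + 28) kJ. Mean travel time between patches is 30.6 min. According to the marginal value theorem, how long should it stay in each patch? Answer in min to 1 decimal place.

29.3 min

By the marginal value theorem, leave when the instantaneous gain rate g'(t) equals the habitat-wide average g(t)/(T + t).
g'(t) = 91.5·28/(t + 28)². Setting 91.5·28/(t+28)² = 91.5t/[(t+28)(30.6+t)] gives 28(30.6+t) = t(t+28), so t² = 28×30.6 = 856.8.
t* = √856.8 = 29.27 min.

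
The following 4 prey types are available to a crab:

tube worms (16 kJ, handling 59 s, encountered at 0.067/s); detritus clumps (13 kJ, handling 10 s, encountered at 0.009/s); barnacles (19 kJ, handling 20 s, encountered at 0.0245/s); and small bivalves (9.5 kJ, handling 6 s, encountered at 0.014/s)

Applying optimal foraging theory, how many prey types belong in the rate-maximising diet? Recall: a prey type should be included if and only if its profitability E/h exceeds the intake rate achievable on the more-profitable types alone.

E/h in descending order: small bivalves 1.58, detritus clumps 1.3, barnacles 0.95, tube worms 0.271 kJ/s. The optimal diet is the largest prefix of this list for which every included type satisfies E_i/h_i > R on the types above it.
Rate on top 1: 0.1227. detritus clumps: 1.3 > 0.1227 → include.
Rate on top 2: 0.2129. barnacles: 0.95 > 0.2129 → include.
Rate on top 3: 0.43. tube worms: 0.271 < 0.43 → exclude; stop.
Optimal diet: small bivalves, detritus clumps, barnacles — 3 of 4 types.

3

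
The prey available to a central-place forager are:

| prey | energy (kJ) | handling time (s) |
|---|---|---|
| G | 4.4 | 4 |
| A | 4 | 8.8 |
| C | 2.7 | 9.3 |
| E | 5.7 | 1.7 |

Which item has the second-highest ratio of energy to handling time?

G

Profitability E/h (kJ/s): G = 4.4/4 = 1.1, A = 4/8.8 = 0.455, C = 2.7/9.3 = 0.29, E = 5.7/1.7 = 3.35.
Ranked: E > G > A > C.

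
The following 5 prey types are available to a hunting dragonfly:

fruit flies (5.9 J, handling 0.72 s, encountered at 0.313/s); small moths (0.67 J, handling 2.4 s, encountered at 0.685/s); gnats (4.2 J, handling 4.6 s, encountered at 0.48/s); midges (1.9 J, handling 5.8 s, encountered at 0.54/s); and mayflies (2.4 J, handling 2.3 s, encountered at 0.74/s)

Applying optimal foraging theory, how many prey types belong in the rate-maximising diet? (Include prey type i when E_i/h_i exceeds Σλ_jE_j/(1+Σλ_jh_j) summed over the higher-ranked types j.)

1

Profitabilities (E/h, J/s): fruit flies 8.19, mayflies 1.04, gnats 0.913, midges 0.328, small moths 0.279. Add prey in this order while the next type's profitability exceeds the intake rate on those already taken.
Rate on top 1: 1.507. mayflies: 1.04 < 1.507 → exclude; stop.
Optimal diet: fruit flies — 1 of 5 types.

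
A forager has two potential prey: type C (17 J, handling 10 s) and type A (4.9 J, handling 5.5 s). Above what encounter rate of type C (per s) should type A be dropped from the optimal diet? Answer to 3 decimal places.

Drop type A once their profitability E₂/h₂ falls below the rate achievable on type C alone: E₂/h₂ = λE₁/(1 + λh₁).
Solve for λ: λE₁h₂ = E₂(1 + λh₁) → λ(E₁h₂ − E₂h₁) = E₂ → λ = E₂/(E₁h₂ − E₂h₁).
λ = 4.9/(17×5.5 − 4.9×10) = 4.9/44.5 = 0.1101 per s.

0.110 per s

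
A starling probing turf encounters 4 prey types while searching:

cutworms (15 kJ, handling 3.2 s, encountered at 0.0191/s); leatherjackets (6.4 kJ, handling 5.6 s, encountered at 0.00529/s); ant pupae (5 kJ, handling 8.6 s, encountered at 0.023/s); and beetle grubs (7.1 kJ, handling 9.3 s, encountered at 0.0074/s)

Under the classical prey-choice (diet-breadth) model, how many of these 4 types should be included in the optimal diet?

4

Profitabilities (E/h, kJ/s): cutworms 4.69, leatherjackets 1.14, beetle grubs 0.763, ant pupae 0.581. Add prey in this order while the next type's profitability exceeds the intake rate on those already taken.
Rate on top 1: 0.27. leatherjackets: 1.14 > 0.27 → include.
Rate on top 2: 0.2937. beetle grubs: 0.763 > 0.2937 → include.
Rate on top 3: 0.3216. ant pupae: 0.581 > 0.3216 → include.
Optimal diet: cutworms, leatherjackets, beetle grubs, ant pupae — 4 of 4 types.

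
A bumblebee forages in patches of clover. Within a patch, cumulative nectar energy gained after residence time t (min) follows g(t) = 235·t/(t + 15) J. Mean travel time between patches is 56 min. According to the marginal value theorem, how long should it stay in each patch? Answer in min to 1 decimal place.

Maximise g(t)/(T+t): set derivative to zero → g'(t)(T+t) = g(t).
g'(t) = 235·15/(t + 15)². Setting 235·15/(t+15)² = 235t/[(t+15)(56+t)] gives 15(56+t) = t(t+15), so t² = 15×56 = 840.
t* = √840 = 28.98 min.

29.0 min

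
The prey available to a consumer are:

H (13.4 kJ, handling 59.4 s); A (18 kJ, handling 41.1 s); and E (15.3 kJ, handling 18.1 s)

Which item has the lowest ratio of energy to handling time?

H

Profitability E/h (kJ/s): H = 13.4/59.4 = 0.226, A = 18/41.1 = 0.438, E = 15.3/18.1 = 0.845.
Ranked: E > A > H.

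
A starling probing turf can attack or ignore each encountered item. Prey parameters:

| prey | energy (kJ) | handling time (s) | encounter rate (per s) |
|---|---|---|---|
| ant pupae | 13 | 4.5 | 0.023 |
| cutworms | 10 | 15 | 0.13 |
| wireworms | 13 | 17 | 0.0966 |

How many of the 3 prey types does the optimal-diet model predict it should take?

Rank by E/h (kJ/s): ant pupae 2.89, wireworms 0.765, cutworms 0.667. Include each in turn until the next type's E/h falls below the running intake rate.
Rate on top 1: 0.271. wireworms: 0.765 > 0.271 → include.
Rate on top 2: 0.5663. cutworms: 0.667 > 0.5663 → include.
Optimal diet: ant pupae, wireworms, cutworms — 3 of 3 types.

3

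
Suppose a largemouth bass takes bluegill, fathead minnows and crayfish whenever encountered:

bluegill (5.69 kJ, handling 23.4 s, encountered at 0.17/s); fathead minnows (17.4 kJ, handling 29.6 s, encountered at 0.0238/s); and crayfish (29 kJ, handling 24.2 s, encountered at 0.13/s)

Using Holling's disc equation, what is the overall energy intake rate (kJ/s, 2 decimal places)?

0.58 kJ/s

Energy encountered per unit search time: 0.17×5.69 + 0.0238×17.4 + 0.13×29 = 5.151 kJ/s.
Handling time per unit search time: 0.17×23.4 + 0.0238×29.6 + 0.13×24.2 = 7.828.
Rate = 5.151/(1 + 7.828) = 0.5835 kJ/s.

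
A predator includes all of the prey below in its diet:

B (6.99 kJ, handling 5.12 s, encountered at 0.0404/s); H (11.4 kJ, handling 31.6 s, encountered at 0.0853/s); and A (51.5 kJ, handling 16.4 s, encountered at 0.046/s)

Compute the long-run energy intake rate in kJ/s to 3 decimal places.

0.778 kJ/s

R = Σλ_iE_i / (1 + Σλ_ih_i)
Numerator: 0.0404×6.99 + 0.0853×11.4 + 0.046×51.5 = 3.624
Denominator: 1 + 0.0404×5.12 + 0.0853×31.6 + 0.046×16.4 = 4.657
R = 3.624/4.657 = 0.7782 kJ/s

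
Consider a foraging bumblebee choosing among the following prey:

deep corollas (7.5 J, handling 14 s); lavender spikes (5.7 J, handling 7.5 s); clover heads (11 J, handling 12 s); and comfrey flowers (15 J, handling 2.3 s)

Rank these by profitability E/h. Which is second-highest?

clover heads

Profitability E/h (J/s): deep corollas = 7.5/14 = 0.536, lavender spikes = 5.7/7.5 = 0.76, clover heads = 11/12 = 0.917, comfrey flowers = 15/2.3 = 6.52.
Ranked: comfrey flowers > clover heads > lavender spikes > deep corollas.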